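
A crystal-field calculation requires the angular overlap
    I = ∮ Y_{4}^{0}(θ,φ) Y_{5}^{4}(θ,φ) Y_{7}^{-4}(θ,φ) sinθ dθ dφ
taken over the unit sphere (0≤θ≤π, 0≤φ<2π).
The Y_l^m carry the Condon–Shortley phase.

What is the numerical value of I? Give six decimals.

Checks pass: Σm=0; 16 even; l₃=7∈[1,9].
(2·4+1)(2·5+1)(2·7+1) = 1485
Δ: 2! 6! 8! / 17! → 1/6126120
sum: t=0:+1/69120 t=1:−1/20736 t=2:+1/69120 = -1/51840
3j²(4 5 7; 0 0 0) = Δ·Π!·Σ² = 280/21879  (sign +1)
sum: t=1:−1/1451520 t=2:+1/483840 = 1/725760
3j²(4 5 7; 0 4 -4) = Δ·Π!·Σ² = 24/1547  (sign -1)
combine: 4πI² = 1485·280/21879·24/1547 = 14400/48841
take √, sign -1: I = -0.15317364

-0.153174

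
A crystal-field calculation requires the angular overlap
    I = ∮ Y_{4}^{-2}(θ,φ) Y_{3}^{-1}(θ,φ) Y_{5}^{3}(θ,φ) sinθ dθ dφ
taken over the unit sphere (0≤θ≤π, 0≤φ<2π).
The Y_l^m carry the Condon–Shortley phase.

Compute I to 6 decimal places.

-0.144236

Checks pass: Σm=0; 12 even; l₃=5∈[1,7].
(2·4+1)(2·3+1)(2·5+1) = 693
Δ: 2! 6! 4! / 13! → 1/180180
sum: t=0:+1/576 t=1:−1/144 t=2:+1/576 = -1/288
3j²(4 3 5; 0 0 0) = Δ·Π!·Σ² = 20/1001  (sign +1)
sum: t=0:+1/5760 t=1:−1/720 t=2:+1/2304 = -1/1280
3j²(4 3 5; -2 -1 3) = Δ·Π!·Σ² = 27/1430  (sign -1)
combine: 4πI² = 693·20/1001·27/1430 = 486/1859
take √, sign -1: I = -0.14423595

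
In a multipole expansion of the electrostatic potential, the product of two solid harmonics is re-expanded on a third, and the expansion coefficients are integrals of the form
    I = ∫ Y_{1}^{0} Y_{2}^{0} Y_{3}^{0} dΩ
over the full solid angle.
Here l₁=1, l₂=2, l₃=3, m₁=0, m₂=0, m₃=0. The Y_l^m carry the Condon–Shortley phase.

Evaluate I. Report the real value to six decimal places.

m-sum 0 ✓  L=6 even ✓  1≤3≤3 ✓
Π(2lᵢ+1) = 3×5×7 = 105
triangle coeff Δ(1,2,3) = 1/105
Σ_t [0,0]: t=0:+1/4 = 1/4
(3j)²=3/35 [(1 2 3; 0 0 0)], sign=-1
(m-triple is (0,0,0) — same symbol as above.)
⇒ 4πI² = 27/35
I = (+1)√(27/35/(4π)) = 0.24776670

0.247767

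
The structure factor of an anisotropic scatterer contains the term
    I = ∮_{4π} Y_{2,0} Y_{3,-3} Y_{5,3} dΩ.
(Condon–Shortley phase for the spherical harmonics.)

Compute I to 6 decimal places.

m-sum 0 ✓  L=10 even ✓  1≤5≤5 ✓
Π(2lᵢ+1) = 5×7×11 = 385
triangle coeff Δ(2,3,5) = 1/2310
Σ_t [0,0]: t=0:+1/144 = 1/144
(3j)²=10/231 [(2 3 5; 0 0 0)], sign=-1
Σ_t [0,0]: t=0:+1/2880 = 1/2880
(3j)²=2/165 [(2 3 5; 0 -3 3)], sign=+1
⇒ 4πI² = 20/99
I = (-1)√(20/99/(4π)) = -0.12679218

-0.126792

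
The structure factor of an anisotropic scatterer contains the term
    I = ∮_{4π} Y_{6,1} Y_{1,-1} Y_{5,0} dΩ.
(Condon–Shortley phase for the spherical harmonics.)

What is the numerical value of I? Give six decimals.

m-sum 0 ✓  L=12 even ✓  5≤5≤7 ✓
Π(2lᵢ+1) = 13×3×11 = 429
triangle coeff Δ(6,1,5) = 1/858
Σ_t [1,1]: t=1:−1/14400 = -1/14400
(3j)²=6/143 [(6 1 5; 0 0 0)], sign=+1
Σ_t [0,0]: t=0:+1/28800 = 1/28800
(3j)²=7/286 [(6 1 5; 1 -1 0)], sign=-1
⇒ 4πI² = 63/143
I = (-1)√(63/143/(4π)) = -0.18723944

-0.187239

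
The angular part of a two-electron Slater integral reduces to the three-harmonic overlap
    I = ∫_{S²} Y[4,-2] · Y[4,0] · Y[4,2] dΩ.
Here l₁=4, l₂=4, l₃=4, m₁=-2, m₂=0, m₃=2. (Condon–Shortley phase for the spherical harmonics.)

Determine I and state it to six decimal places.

Checks pass: Σm=0; 12 even; l₃=4∈[0,8].
(2·4+1)(2·4+1)(2·4+1) = 729
Δ: 4! 4! 4! / 13! → 1/450450
sum: t=0:+1/13824 t=1:−1/216 t=2:+1/64 t=3:−1/216 t=4:+1/13824 = 5/768
3j²(4 4 4; 0 0 0) = Δ·Π!·Σ² = 18/1001  (sign +1)
sum: t=2:+1/384 t=3:−1/216 t=4:+1/2304 = -11/6912
3j²(4 4 4; -2 0 2) = Δ·Π!·Σ² = 11/1638  (sign -1)
combine: 4πI² = 729·18/1001·11/1638 = 729/8281
take √, sign -1: I = -0.08369845

-0.083698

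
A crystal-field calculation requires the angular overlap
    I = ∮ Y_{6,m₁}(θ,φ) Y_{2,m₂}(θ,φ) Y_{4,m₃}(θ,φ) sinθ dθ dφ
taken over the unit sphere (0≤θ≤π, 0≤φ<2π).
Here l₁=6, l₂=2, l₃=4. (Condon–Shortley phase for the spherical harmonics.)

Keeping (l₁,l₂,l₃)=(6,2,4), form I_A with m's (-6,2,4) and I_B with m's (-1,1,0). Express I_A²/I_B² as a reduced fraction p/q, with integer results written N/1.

99/35

Shared (l₁,l₂,l₃)=(6,2,4): N and (l;000)² cancel in I_A²/I_B².
A: Δ = 4!·8!·0!/13! = 1/6435; Racah Σ t=4..4: t=4:+1/967680 = 1/967680; ⇒ 3j(6 2 4; -6 2 4)² = 1/13, sgn +1
B: Δ = 4!·8!·0!/13! = 1/6435; Racah Σ t=3..3: t=3:−1/3456 = -1/3456; ⇒ 3j(6 2 4; -1 1 0)² = 35/1287, sgn -1
I_A²/I_B² = (1/13)/(35/1287) = 99/35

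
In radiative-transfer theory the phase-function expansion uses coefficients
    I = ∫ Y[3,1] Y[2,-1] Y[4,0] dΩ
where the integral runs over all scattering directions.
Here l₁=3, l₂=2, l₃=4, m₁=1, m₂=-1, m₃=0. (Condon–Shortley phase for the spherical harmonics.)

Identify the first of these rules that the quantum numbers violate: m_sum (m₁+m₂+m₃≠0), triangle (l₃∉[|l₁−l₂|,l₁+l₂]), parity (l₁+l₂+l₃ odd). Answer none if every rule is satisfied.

Σmᵢ = 0  ✓
l₃∈[|l₁−l₂|,l₁+l₂]=[1,5], have l₃=4  ✓
Σlᵢ = 9 ⇒ odd  ✗

parity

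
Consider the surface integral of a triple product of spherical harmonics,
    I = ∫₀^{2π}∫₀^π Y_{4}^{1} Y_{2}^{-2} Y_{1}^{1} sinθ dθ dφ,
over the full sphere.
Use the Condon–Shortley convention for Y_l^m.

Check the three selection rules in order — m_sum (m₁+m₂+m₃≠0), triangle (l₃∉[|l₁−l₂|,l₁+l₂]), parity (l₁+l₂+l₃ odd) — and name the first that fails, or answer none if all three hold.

triangle

azimuthal sum: 1 − 2 + 1 = 0  ✓
2 ≤ 1 ≤ 6 (triangle on l)  ✗
L = 4 + 2 + 1 = 7 (odd)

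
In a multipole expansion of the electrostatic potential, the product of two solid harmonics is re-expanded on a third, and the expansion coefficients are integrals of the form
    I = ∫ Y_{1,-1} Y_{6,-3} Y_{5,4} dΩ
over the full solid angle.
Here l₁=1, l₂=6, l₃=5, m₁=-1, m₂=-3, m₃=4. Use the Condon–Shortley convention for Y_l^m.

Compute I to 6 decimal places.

-0.070770

Rules hold: Σm=0, L=12 even, 5≤5≤7.
N = 3·13·11 = 429
Δ = 2!·0!·10!/13! = 1/858
Racah Σ t=1..1: t=1:−1/14400 = -1/14400
⇒ 3j(1 6 5; 0 0 0)² = 6/143, sgn +1
Racah Σ t=2..2: t=2:+1/725760 = 1/725760
⇒ 3j(1 6 5; -1 -3 4)² = 1/286, sgn -1
4πI² = N·(3j₀)²·(3jₘ)² = 9/143
I = -1·√(0.0629371/4π) = -0.07076985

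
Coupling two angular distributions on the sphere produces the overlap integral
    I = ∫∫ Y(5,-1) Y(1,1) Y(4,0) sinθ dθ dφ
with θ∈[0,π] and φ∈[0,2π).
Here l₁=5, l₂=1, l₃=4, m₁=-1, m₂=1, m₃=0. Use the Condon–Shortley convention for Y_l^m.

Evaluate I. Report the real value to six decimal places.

-0.190188

m-sum 0 ✓  L=10 even ✓  4≤4≤6 ✓
Π(2lᵢ+1) = 11×3×9 = 297
triangle coeff Δ(5,1,4) = 1/495
Σ_t [1,1]: t=1:−1/576 = -1/576
(3j)²=5/99 [(5 1 4; 0 0 0)], sign=-1
Σ_t [2,2]: t=2:+1/1152 = 1/1152
(3j)²=1/33 [(5 1 4; -1 1 0)], sign=+1
⇒ 4πI² = 5/11
I = (-1)√(5/11/(4π)) = -0.19018827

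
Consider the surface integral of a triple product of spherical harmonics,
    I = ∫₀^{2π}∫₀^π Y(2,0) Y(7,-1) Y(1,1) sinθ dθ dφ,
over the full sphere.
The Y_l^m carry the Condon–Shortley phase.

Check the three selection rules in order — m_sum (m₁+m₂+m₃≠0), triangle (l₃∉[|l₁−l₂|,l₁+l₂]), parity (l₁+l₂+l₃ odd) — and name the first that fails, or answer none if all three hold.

triangle

azimuthal sum: 0 − 1 + 1 = 0  ✓
5 ≤ 1 ≤ 9 (triangle on l)  ✗
L = 2 + 7 + 1 = 10 (even)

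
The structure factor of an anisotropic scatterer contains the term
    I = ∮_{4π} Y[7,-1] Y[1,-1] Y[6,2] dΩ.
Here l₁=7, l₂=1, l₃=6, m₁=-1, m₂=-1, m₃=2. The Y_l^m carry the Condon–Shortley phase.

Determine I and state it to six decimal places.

m-sum 0 ✓  L=14 even ✓  6≤6≤8 ✓
Π(2lᵢ+1) = 15×3×13 = 585
triangle coeff Δ(7,1,6) = 1/1365
Σ_t [1,1]: t=1:−1/518400 = -1/518400
(3j)²=7/195 [(7 1 6; 0 0 0)], sign=-1
Σ_t [0,0]: t=0:+1/1935360 = 1/1935360
(3j)²=1/91 [(7 1 6; -1 -1 2)], sign=+1
⇒ 4πI² = 3/13
I = (-1)√(3/13/(4π)) = -0.13551395

-0.135514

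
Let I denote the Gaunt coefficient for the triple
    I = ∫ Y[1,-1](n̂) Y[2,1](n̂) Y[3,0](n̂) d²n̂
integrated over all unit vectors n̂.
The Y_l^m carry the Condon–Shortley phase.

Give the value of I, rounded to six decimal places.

0.143048

Checks pass: Σm=0; 6 even; l₃=3∈[1,3].
(2·1+1)(2·2+1)(2·3+1) = 105
Δ: 0! 2! 4! / 7! → 1/105
sum: t=0:+1/4 = 1/4
3j²(1 2 3; 0 0 0) = Δ·Π!·Σ² = 3/35  (sign -1)
sum: t=0:+1/12 = 1/12
3j²(1 2 3; -1 1 0) = Δ·Π!·Σ² = 1/35  (sign -1)
combine: 4πI² = 105·3/35·1/35 = 9/35
take √, sign +1: I = 0.14304817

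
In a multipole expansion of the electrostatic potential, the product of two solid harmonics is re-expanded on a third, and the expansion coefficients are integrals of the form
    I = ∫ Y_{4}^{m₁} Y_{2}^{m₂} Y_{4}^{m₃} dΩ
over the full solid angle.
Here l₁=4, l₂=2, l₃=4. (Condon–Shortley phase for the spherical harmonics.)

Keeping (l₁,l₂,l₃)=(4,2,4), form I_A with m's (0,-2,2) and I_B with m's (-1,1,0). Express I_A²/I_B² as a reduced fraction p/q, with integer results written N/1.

18/1

Same 4,2,4: normalisation and zero-m 3j drop out of the ratio.
A: Δ: 2! 6! 2! / 11! → 1/13860; sum: t=0:+1/192 = 1/192; 3j²(4 2 4; 0 -2 2) = Δ·Π!·Σ² = 3/77  (sign +1)
B: Δ: 2! 6! 2! / 11! → 1/13860; sum: t=1:−1/96 t=2:+1/72 = 1/288; 3j²(4 2 4; -1 1 0) = Δ·Π!·Σ² = 1/462  (sign +1)
I_A²/I_B² = (3/77)/(1/462) = 18/1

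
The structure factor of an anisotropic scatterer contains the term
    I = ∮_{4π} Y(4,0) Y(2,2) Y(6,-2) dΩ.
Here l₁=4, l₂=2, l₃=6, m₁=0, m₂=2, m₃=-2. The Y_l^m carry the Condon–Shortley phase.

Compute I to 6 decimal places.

Checks pass: Σm=0; 12 even; l₃=6∈[2,6].
(2·4+1)(2·2+1)(2·6+1) = 585
Δ: 0! 8! 4! / 13! → 1/6435
sum: t=0:+1/2304 = 1/2304
3j²(4 2 6; 0 0 0) = Δ·Π!·Σ² = 5/143  (sign +1)
sum: t=0:+1/13824 = 1/13824
3j²(4 2 6; 0 2 -2) = Δ·Π!·Σ² = 14/1287  (sign +1)
combine: 4πI² = 585·5/143·14/1287 = 350/1573
take √, sign +1: I = 0.13306527

0.133065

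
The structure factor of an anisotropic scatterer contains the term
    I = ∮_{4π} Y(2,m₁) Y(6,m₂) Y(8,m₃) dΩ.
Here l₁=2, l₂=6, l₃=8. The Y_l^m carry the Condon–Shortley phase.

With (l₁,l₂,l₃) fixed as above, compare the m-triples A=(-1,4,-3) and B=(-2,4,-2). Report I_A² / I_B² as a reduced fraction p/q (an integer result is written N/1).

22/3

Same 2,6,8: normalisation and zero-m 3j drop out of the ratio.
A: Δ: 0! 4! 12! / 17! → 1/30940; sum: t=0:+1/43545600 = 1/43545600; 3j²(2 6 8; -1 4 -3) = Δ·Π!·Σ² = 11/3094  (sign -1)
B: Δ: 0! 4! 12! / 17! → 1/30940; sum: t=0:+1/174182400 = 1/174182400; 3j²(2 6 8; -2 4 -2) = Δ·Π!·Σ² = 3/6188  (sign +1)
I_A²/I_B² = (11/3094)/(3/6188) = 22/3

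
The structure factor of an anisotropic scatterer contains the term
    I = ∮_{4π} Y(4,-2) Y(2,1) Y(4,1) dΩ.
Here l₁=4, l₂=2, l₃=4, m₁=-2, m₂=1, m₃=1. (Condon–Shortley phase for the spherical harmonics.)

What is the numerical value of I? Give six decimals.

0.127700

m-sum 0 ✓  L=10 even ✓  2≤4≤6 ✓
Π(2lᵢ+1) = 9×5×9 = 405
triangle coeff Δ(4,2,4) = 1/13860
Σ_t [0,2]: t=0:+1/192 t=1:−1/36 t=2:+1/192 = -5/288
(3j)²=20/693 [(4 2 4; 0 0 0)], sign=-1
Σ_t [1,2]: t=1:−1/240 t=2:+1/96 = 1/160
(3j)²=27/1540 [(4 2 4; -2 1 1)], sign=-1
⇒ 4πI² = 1215/5929
I = (+1)√(1215/5929/(4π)) = 0.12770047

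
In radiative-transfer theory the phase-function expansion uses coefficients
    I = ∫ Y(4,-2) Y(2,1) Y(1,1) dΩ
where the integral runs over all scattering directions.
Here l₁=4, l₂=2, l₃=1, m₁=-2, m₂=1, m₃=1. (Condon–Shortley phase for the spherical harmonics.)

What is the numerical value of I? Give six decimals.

0.000000

triangle: need 2≤l₃≤6, have 1; I=0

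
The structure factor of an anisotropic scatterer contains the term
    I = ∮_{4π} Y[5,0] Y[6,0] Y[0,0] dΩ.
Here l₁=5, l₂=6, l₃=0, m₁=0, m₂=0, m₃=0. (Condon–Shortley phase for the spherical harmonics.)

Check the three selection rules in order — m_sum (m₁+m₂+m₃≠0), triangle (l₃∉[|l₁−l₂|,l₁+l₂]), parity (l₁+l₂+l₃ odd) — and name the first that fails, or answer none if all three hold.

Σmᵢ = 0  ✓
l₃∈[|l₁−l₂|,l₁+l₂]=[1,11], have l₃=0  ✗
Σlᵢ = 11 ⇒ odd

triangle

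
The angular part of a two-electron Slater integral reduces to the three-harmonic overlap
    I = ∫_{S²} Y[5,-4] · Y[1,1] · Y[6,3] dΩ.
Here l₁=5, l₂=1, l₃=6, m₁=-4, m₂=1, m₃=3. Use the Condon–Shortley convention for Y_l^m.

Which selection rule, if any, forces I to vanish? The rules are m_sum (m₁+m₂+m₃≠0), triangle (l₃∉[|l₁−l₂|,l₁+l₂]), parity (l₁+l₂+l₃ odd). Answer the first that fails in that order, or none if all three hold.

none

azimuthal sum: -4 + 1 + 3 = 0  ✓
4 ≤ 6 ≤ 6 (triangle on l)  ✓
L = 5 + 1 + 6 = 12 (even)  ✓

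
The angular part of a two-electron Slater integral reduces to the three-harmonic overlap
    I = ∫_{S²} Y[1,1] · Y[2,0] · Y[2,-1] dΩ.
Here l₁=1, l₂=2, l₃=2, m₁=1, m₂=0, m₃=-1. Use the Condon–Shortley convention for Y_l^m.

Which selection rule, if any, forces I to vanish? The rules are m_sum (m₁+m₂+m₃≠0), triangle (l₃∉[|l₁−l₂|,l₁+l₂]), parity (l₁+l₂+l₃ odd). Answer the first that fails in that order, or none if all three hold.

parity

Σmᵢ = 0  ✓
l₃∈[|l₁−l₂|,l₁+l₂]=[1,3], have l₃=2  ✓
Σlᵢ = 5 ⇒ odd  ✗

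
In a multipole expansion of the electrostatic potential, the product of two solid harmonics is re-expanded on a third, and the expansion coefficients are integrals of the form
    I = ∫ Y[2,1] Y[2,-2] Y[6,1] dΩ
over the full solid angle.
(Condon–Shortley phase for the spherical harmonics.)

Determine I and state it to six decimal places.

0.000000

|2−2|≤6≤2+2 violated ⇒ I = 0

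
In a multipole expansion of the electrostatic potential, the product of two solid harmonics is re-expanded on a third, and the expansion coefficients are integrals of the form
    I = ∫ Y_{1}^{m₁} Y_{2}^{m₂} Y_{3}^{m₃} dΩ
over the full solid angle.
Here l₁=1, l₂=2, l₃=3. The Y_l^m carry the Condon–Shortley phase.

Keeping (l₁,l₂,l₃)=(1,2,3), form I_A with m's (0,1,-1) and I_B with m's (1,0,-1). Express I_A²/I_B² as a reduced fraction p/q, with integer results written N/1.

4/3

Shared (l₁,l₂,l₃)=(1,2,3): N and (l;000)² cancel in I_A²/I_B².
A: Δ = 0!·2!·4!/7! = 1/105; Racah Σ t=0..0: t=0:+1/6 = 1/6; ⇒ 3j(1 2 3; 0 1 -1)² = 8/105, sgn +1
B: Δ = 0!·2!·4!/7! = 1/105; Racah Σ t=0..0: t=0:+1/8 = 1/8; ⇒ 3j(1 2 3; 1 0 -1)² = 2/35, sgn +1
I_A²/I_B² = (8/105)/(2/35) = 4/3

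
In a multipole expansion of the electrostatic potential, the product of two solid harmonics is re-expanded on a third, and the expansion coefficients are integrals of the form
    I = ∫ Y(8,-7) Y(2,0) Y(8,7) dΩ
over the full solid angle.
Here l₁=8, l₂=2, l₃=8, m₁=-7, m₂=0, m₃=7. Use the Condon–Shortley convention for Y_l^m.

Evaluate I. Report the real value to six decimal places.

0.165996

m-sum 0 ✓  L=18 even ✓  6≤8≤10 ✓
Π(2lᵢ+1) = 17×5×17 = 1445
triangle coeff Δ(8,2,8) = 1/348840
Σ_t [0,2]: t=0:+1/116121600 t=1:−1/25401600 t=2:+1/116121600 = -1/45158400
(3j)²=24/1615 [(8 2 8; 0 0 0)], sign=-1
Σ_t [1,2]: t=1:−1/87178291200 t=2:+1/24908083200 = 1/34871316480
(3j)²=125/7752 [(8 2 8; -7 0 7)], sign=-1
⇒ 4πI² = 125/361
I = (+1)√(125/361/(4π)) = 0.16599556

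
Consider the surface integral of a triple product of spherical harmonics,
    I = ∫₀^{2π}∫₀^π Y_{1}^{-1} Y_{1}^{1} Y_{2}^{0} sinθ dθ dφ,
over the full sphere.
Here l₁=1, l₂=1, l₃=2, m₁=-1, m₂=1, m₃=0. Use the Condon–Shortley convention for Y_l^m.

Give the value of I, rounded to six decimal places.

Rules hold: Σm=0, L=4 even, 0≤2≤2.
N = 3·3·5 = 45
Δ = 0!·2!·2!/5! = 1/30
Racah Σ t=0..0: t=0:+1/1 = 1/1
⇒ 3j(1 1 2; 0 0 0)² = 2/15, sgn +1
Racah Σ t=0..0: t=0:+1/4 = 1/4
⇒ 3j(1 1 2; -1 1 0)² = 1/30, sgn +1
4πI² = N·(3j₀)²·(3jₘ)² = 1/5
I = +1·√(0.2/4π) = 0.12615663

0.126157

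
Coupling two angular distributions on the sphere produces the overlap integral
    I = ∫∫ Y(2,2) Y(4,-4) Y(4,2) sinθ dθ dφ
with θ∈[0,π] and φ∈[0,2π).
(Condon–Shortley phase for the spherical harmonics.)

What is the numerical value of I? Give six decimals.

-0.106180

m-sum 0 ✓  L=10 even ✓  2≤4≤6 ✓
Π(2lᵢ+1) = 5×9×9 = 405
triangle coeff Δ(2,4,4) = 1/13860
Σ_t [0,2]: t=0:+1/192 t=1:−1/36 t=2:+1/192 = -5/288
(3j)²=20/693 [(2 4 4; 0 0 0)], sign=-1
Σ_t [0,0]: t=0:+1/2880 = 1/2880
(3j)²=2/165 [(2 4 4; 2 -4 2)], sign=+1
⇒ 4πI² = 120/847
I = (-1)√(120/847/(4π)) = -0.10618031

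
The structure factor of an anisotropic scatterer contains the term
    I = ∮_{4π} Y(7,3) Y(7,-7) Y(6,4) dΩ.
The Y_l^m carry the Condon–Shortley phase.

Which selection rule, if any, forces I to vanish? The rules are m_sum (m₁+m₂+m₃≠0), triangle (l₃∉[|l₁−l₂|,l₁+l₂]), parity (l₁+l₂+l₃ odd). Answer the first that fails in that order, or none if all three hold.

Σmᵢ = 0  ✓
l₃∈[|l₁−l₂|,l₁+l₂]=[0,14], have l₃=6  ✓
Σlᵢ = 20 ⇒ even  ✓

none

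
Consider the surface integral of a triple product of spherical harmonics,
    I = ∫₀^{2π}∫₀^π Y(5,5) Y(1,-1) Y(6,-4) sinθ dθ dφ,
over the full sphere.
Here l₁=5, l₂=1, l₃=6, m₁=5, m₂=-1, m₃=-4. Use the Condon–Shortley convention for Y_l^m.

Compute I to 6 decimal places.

Rules hold: Σm=0, L=12 even, 4≤6≤6.
N = 11·3·13 = 429
Δ = 0!·10!·2!/13! = 1/858
Racah Σ t=0..0: t=0:+1/14400 = 1/14400
⇒ 3j(5 1 6; 0 0 0)² = 6/143, sgn +1
Racah Σ t=0..0: t=0:+1/7257600 = 1/7257600
⇒ 3j(5 1 6; 5 -1 -4)² = 1/858, sgn +1
4πI² = N·(3j₀)²·(3jₘ)² = 3/143
I = +1·√(0.020979/4π) = 0.04085899

0.040859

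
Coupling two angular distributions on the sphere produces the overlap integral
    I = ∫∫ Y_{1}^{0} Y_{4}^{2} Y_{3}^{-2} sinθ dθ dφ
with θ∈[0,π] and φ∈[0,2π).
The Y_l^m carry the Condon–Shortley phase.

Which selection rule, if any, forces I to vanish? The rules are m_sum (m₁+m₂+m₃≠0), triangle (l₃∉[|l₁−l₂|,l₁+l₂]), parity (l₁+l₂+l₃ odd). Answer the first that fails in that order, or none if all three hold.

none

m₁+m₂+m₃ = 0 + 2 − 2 = 0  ✓
triangle: |1−4|=3 ≤ l₃=3 ≤ 1+4=5  ✓
parity: l₁+l₂+l₃ = 8 is even  ✓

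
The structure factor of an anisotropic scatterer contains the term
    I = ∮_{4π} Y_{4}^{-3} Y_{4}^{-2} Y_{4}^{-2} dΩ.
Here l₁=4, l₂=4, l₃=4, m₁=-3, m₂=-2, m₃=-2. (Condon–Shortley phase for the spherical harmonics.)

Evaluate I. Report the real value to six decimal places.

0.000000

-3 − 2 − 2 = -7 ≠ 0: azimuthal integral kills it; I = 0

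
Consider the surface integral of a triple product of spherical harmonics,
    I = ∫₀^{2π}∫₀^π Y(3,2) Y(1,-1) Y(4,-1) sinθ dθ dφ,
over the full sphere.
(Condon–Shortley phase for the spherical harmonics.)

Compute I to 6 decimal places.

Rules hold: Σm=0, L=8 even, 2≤4≤4.
N = 7·3·9 = 189
Δ = 0!·6!·2!/9! = 1/252
Racah Σ t=0..0: t=0:+1/36 = 1/36
⇒ 3j(3 1 4; 0 0 0)² = 4/63, sgn +1
Racah Σ t=0..0: t=0:+1/240 = 1/240
⇒ 3j(3 1 4; 2 -1 -1)² = 1/84, sgn -1
4πI² = N·(3j₀)²·(3jₘ)² = 1/7
I = -1·√(0.142857/4π) = -0.10662181

-0.106622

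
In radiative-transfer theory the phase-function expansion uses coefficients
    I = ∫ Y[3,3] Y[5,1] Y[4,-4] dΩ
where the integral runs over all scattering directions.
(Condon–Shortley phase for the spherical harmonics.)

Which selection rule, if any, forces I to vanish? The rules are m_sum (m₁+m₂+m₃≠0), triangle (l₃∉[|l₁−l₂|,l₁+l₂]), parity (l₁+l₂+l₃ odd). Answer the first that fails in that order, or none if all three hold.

none

m₁+m₂+m₃ = 3 + 1 − 4 = 0  ✓
triangle: |3−5|=2 ≤ l₃=4 ≤ 3+5=8  ✓
parity: l₁+l₂+l₃ = 12 is even  ✓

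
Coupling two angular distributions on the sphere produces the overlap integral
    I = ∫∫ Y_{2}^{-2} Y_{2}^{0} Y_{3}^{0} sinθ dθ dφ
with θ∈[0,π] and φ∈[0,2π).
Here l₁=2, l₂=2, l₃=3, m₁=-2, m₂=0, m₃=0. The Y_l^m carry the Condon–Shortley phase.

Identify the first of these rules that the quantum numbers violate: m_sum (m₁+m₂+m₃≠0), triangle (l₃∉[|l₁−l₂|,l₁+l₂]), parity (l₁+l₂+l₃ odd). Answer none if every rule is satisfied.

m_sum

azimuthal sum: -2 + 0 + 0 = -2  ✗
0 ≤ 3 ≤ 4 (triangle on l)
L = 2 + 2 + 3 = 7 (odd)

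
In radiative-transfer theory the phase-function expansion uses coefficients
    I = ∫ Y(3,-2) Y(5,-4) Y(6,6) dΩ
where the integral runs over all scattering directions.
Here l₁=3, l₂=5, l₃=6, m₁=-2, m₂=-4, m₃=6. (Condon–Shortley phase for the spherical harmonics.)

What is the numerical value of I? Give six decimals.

0.207001

Rules hold: Σm=0, L=14 even, 2≤6≤8.
N = 7·11·13 = 1001
Δ = 2!·4!·8!/15! = 1/675675
Racah Σ t=0..2: t=0:+1/8640 t=1:−1/2304 t=2:+1/8640 = -7/34560
⇒ 3j(3 5 6; 0 0 0)² = 7/429, sgn -1
Racah Σ t=1..1: t=1:−1/967680 = -1/967680
⇒ 3j(3 5 6; -2 -4 6)² = 3/91, sgn -1
4πI² = N·(3j₀)²·(3jₘ)² = 7/13
I = +1·√(0.538462/4π) = 0.20700098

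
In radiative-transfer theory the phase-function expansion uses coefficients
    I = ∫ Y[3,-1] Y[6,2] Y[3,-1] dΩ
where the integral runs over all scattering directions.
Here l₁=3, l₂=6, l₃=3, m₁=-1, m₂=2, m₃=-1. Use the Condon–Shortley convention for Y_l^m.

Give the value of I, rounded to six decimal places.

0.242943

Checks pass: Σm=0; 12 even; l₃=3∈[3,9].
(2·3+1)(2·6+1)(2·3+1) = 637
Δ: 6! 0! 6! / 13! → 1/12012
sum: t=3:−1/1296 = -1/1296
3j²(3 6 3; 0 0 0) = Δ·Π!·Σ² = 100/3003  (sign +1)
sum: t=4:+1/2304 = 1/2304
3j²(3 6 3; -1 2 -1) = Δ·Π!·Σ² = 5/143  (sign +1)
combine: 4πI² = 637·100/3003·5/143 = 3500/4719
take √, sign +1: I = 0.24294284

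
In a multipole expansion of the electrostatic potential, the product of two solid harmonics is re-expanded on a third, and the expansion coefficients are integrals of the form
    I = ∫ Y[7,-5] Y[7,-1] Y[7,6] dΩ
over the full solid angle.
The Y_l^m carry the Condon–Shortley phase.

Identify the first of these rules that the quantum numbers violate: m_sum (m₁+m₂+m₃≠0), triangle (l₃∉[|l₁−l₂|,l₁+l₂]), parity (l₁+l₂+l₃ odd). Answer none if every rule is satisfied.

parity

Σmᵢ = 0  ✓
l₃∈[|l₁−l₂|,l₁+l₂]=[0,14], have l₃=7  ✓
Σlᵢ = 21 ⇒ odd  ✗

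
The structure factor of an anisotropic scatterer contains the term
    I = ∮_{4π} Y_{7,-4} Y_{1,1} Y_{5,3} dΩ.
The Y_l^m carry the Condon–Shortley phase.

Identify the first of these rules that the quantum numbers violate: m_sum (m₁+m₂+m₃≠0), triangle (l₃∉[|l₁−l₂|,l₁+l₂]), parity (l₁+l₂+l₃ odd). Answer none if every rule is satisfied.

triangle

azimuthal sum: -4 + 1 + 3 = 0  ✓
6 ≤ 5 ≤ 8 (triangle on l)  ✗
L = 7 + 1 + 5 = 13 (odd)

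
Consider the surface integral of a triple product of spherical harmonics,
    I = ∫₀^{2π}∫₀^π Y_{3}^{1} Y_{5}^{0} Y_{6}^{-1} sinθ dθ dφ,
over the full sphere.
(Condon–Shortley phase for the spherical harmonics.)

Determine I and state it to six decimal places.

Checks pass: Σm=0; 14 even; l₃=6∈[2,8].
(2·3+1)(2·5+1)(2·6+1) = 1001
Δ: 2! 4! 8! / 15! → 1/675675
sum: t=0:+1/8640 t=1:−1/2304 t=2:+1/8640 = -7/34560
3j²(3 5 6; 0 0 0) = Δ·Π!·Σ² = 7/429  (sign -1)
sum: t=0:+1/5760 t=1:−1/3456 t=2:+1/34560 = -1/11520
3j²(3 5 6; 1 0 -1) = Δ·Π!·Σ² = 2/429  (sign +1)
combine: 4πI² = 1001·7/429·2/429 = 98/1287
take √, sign -1: I = -0.07784287

-0.077843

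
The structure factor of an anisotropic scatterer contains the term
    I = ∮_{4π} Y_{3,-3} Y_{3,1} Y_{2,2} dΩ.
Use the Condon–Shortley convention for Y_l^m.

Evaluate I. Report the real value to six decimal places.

Rules hold: Σm=0, L=8 even, 0≤2≤6.
N = 7·7·5 = 245
Δ = 4!·2!·2!/9! = 1/3780
Racah Σ t=1..3: t=1:−1/24 t=2:+1/4 t=3:−1/24 = 1/6
⇒ 3j(3 3 2; 0 0 0)² = 4/105, sgn +1
Racah Σ t=4..4: t=4:+1/96 = 1/96
⇒ 3j(3 3 2; -3 1 2)² = 1/42, sgn +1
4πI² = N·(3j₀)²·(3jₘ)² = 2/9
I = +1·√(0.222222/4π) = 0.13298076

0.132981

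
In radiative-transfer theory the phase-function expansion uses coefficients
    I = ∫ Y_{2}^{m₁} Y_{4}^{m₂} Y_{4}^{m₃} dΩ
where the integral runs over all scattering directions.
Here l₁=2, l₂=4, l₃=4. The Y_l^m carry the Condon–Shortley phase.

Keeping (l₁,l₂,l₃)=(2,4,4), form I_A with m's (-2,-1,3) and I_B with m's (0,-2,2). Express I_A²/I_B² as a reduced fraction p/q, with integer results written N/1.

Shared (l₁,l₂,l₃)=(2,4,4): N and (l;000)² cancel in I_A²/I_B².
A: Δ = 2!·2!·6!/11! = 1/13860; Racah Σ t=2..2: t=2:+1/480 = 1/480; ⇒ 3j(2 4 4; -2 -1 3)² = 3/110, sgn -1
B: Δ = 2!·2!·6!/11! = 1/13860; Racah Σ t=0..2: t=0:+1/192 t=1:−1/120 t=2:+1/2880 = -1/360; ⇒ 3j(2 4 4; 0 -2 2)² = 16/3465, sgn -1
I_A²/I_B² = (3/110)/(16/3465) = 189/32

189/32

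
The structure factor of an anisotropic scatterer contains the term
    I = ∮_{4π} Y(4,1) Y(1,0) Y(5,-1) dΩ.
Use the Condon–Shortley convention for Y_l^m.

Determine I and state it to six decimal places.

-0.240571

m-sum 0 ✓  L=10 even ✓  3≤5≤5 ✓
Π(2lᵢ+1) = 9×3×11 = 297
triangle coeff Δ(4,1,5) = 1/495
Σ_t [0,0]: t=0:+1/576 = 1/576
(3j)²=5/99 [(4 1 5; 0 0 0)], sign=-1
Σ_t [0,0]: t=0:+1/720 = 1/720
(3j)²=8/165 [(4 1 5; 1 0 -1)], sign=+1
⇒ 4πI² = 8/11
I = (-1)√(8/11/(4π)) = -0.24057125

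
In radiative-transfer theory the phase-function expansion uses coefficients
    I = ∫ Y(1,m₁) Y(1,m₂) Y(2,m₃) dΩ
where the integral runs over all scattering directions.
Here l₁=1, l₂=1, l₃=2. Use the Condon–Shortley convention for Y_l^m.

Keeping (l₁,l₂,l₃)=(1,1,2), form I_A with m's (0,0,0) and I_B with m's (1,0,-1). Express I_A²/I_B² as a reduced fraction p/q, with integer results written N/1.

Shared (l₁,l₂,l₃)=(1,1,2): N and (l;000)² cancel in I_A²/I_B².
A: Δ = 0!·2!·2!/5! = 1/30; Racah Σ t=0..0: t=0:+1/1 = 1/1; ⇒ 3j(1 1 2; 0 0 0)² = 2/15, sgn +1
B: Δ = 0!·2!·2!/5! = 1/30; Racah Σ t=0..0: t=0:+1/2 = 1/2; ⇒ 3j(1 1 2; 1 0 -1)² = 1/10, sgn -1
I_A²/I_B² = (2/15)/(1/10) = 4/3

4/3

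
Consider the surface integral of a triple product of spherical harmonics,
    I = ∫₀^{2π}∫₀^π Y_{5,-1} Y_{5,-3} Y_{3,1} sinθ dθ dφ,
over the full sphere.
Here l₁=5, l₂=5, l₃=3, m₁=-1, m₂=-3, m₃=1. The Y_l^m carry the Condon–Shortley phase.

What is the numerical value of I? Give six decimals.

-1 − 3 + 1 = -3 ≠ 0: azimuthal integral kills it; I = 0

0.000000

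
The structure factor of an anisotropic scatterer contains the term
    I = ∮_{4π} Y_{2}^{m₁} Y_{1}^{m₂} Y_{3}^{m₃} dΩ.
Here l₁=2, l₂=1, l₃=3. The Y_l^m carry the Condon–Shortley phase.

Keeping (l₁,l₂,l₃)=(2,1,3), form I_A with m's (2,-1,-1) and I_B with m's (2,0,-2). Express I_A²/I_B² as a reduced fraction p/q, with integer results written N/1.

1/5

Same 2,1,3: normalisation and zero-m 3j drop out of the ratio.
A: Δ: 0! 4! 2! / 7! → 1/105; sum: t=0:+1/48 = 1/48; 3j²(2 1 3; 2 -1 -1) = Δ·Π!·Σ² = 1/105  (sign +1)
B: Δ: 0! 4! 2! / 7! → 1/105; sum: t=0:+1/24 = 1/24; 3j²(2 1 3; 2 0 -2) = Δ·Π!·Σ² = 1/21  (sign -1)
I_A²/I_B² = (1/105)/(1/21) = 1/5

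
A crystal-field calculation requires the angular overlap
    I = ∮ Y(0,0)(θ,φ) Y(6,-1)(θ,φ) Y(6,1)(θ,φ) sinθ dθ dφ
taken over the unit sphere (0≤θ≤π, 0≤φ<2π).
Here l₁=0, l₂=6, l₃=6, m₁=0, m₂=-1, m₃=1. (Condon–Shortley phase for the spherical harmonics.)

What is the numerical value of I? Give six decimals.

-0.282095

Checks pass: Σm=0; 12 even; l₃=6∈[6,6].
(2·0+1)(2·6+1)(2·6+1) = 169
Δ: 0! 0! 12! / 13! → 1/13
sum: t=0:+1/518400 = 1/518400
3j²(0 6 6; 0 0 0) = Δ·Π!·Σ² = 1/13  (sign +1)
sum: t=0:+1/604800 = 1/604800
3j²(0 6 6; 0 -1 1) = Δ·Π!·Σ² = 1/13  (sign -1)
combine: 4πI² = 169·1/13·1/13 = 1/1
take √, sign -1: I = -0.28209479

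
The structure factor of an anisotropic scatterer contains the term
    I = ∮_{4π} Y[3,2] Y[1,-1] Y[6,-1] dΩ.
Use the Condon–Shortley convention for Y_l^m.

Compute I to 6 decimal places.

|3−1|≤6≤3+1 violated ⇒ I = 0

0.000000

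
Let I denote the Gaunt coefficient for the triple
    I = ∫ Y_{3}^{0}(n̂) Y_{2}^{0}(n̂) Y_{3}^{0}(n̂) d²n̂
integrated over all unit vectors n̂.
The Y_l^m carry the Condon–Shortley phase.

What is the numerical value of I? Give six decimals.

0.168209

Rules hold: Σm=0, L=8 even, 1≤3≤5.
N = 7·5·7 = 245
Δ = 2!·4!·2!/9! = 1/3780
Racah Σ t=0..2: t=0:+1/24 t=1:−1/4 t=2:+1/24 = -1/6
⇒ 3j(3 2 3; 0 0 0)² = 4/105, sgn +1
(m-triple is (0,0,0) — same symbol as above.)
4πI² = N·(3j₀)²·(3jₘ)² = 16/45
I = +1·√(0.355556/4π) = 0.16820883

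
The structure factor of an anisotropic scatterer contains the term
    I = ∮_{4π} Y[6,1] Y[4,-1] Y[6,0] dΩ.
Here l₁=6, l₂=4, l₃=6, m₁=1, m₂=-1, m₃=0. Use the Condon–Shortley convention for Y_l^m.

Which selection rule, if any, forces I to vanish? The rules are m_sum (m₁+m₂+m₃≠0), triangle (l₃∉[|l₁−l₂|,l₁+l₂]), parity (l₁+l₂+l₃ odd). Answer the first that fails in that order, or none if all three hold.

none

azimuthal sum: 1 − 1 + 0 = 0  ✓
2 ≤ 6 ≤ 10 (triangle on l)  ✓
L = 6 + 4 + 6 = 16 (even)  ✓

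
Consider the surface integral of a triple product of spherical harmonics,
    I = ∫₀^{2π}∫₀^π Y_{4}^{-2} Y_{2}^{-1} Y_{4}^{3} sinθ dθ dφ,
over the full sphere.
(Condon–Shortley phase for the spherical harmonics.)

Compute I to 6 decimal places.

-0.187702

m-sum 0 ✓  L=10 even ✓  2≤4≤6 ✓
Π(2lᵢ+1) = 9×5×9 = 405
triangle coeff Δ(4,2,4) = 1/13860
Σ_t [0,2]: t=0:+1/192 t=1:−1/36 t=2:+1/192 = -5/288
(3j)²=20/693 [(4 2 4; 0 0 0)], sign=-1
Σ_t [0,1]: t=0:+1/1440 t=1:−1/240 = -1/288
(3j)²=5/132 [(4 2 4; -2 -1 3)], sign=+1
⇒ 4πI² = 375/847
I = (-1)√(375/847/(4π)) = -0.18770204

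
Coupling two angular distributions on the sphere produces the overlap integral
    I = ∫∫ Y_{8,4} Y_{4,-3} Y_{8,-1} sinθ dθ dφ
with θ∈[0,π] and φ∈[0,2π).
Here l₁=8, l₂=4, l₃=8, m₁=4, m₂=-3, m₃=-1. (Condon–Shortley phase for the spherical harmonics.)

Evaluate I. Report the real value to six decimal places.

Checks pass: Σm=0; 20 even; l₃=8∈[4,12].
(2·8+1)(2·4+1)(2·8+1) = 2601
Δ: 4! 12! 4! / 21! → 1/185175900
sum: t=0:+1/557383680 t=1:−1/21772800 t=2:+1/8294400 t=3:−1/21772800 t=4:+1/557383680 = 1/30965760
3j²(8 4 8; 0 0 0) = Δ·Π!·Σ² = 36/4199  (sign +1)
sum: t=0:+1/139345920 t=1:−1/313528320 = 1/250822656
3j²(8 4 8; 4 -3 -1) = Δ·Π!·Σ² = 1375/151164  (sign -1)
combine: 4πI² = 2601·36/4199·1375/151164 = 12375/61009
take √, sign -1: I = -0.12704884

-0.127049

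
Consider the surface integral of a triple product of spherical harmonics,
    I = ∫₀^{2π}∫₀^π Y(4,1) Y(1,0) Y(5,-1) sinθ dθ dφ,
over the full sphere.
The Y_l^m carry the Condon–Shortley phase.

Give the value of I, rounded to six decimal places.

-0.240571

m-sum 0 ✓  L=10 even ✓  3≤5≤5 ✓
Π(2lᵢ+1) = 9×3×11 = 297
triangle coeff Δ(4,1,5) = 1/495
Σ_t [0,0]: t=0:+1/576 = 1/576
(3j)²=5/99 [(4 1 5; 0 0 0)], sign=-1
Σ_t [0,0]: t=0:+1/720 = 1/720
(3j)²=8/165 [(4 1 5; 1 0 -1)], sign=+1
⇒ 4πI² = 8/11
I = (-1)√(8/11/(4π)) = -0.24057125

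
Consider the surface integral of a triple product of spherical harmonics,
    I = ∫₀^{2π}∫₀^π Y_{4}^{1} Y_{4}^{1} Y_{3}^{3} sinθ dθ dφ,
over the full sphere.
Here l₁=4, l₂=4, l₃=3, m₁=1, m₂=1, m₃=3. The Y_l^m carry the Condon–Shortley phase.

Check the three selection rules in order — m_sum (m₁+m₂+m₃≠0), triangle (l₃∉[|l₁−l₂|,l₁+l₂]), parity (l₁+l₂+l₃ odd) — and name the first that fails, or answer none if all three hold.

m₁+m₂+m₃ = 1 + 1 + 3 = 5  ✗
triangle: |4−4|=0 ≤ l₃=3 ≤ 4+4=8
parity: l₁+l₂+l₃ = 11 is odd

m_sum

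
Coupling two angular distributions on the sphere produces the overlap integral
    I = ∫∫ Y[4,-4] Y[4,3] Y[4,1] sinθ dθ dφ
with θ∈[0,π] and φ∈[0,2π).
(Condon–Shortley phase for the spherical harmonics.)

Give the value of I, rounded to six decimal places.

-0.168431

Rules hold: Σm=0, L=12 even, 0≤4≤8.
N = 9·9·9 = 729
Δ = 4!·4!·4!/13! = 1/450450
Racah Σ t=0..4: t=0:+1/13824 t=1:−1/216 t=2:+1/64 t=3:−1/216 t=4:+1/13824 = 5/768
⇒ 3j(4 4 4; 0 0 0)² = 18/1001, sgn +1
Racah Σ t=4..4: t=4:+1/3456 = 1/3456
⇒ 3j(4 4 4; -4 3 1)² = 35/1287, sgn -1
4πI² = N·(3j₀)²·(3jₘ)² = 7290/20449
I = -1·√(0.356497/4π) = -0.16843130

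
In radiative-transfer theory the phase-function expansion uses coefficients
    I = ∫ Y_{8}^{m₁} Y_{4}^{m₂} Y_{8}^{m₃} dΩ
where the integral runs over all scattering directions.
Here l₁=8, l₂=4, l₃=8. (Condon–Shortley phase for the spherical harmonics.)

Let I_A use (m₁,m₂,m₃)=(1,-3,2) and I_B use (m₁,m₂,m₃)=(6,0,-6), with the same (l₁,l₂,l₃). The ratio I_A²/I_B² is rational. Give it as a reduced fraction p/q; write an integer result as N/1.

Same 8,4,8: normalisation and zero-m 3j drop out of the ratio.
A: Δ: 4! 12! 4! / 21! → 1/185175900; sum: t=0:+1/87091200 t=1:−1/74649600 = -1/522547200; 3j²(8 4 8; 1 -3 2) = Δ·Π!·Σ² = 2/4199  (sign -1)
B: Δ: 4! 12! 4! / 21! → 1/185175900; sum: t=0:+1/4180377600 t=1:−1/1437004800 t=2:+1/7664025600 = -1/3065610240; 3j²(8 4 8; 6 0 -6) = Δ·Π!·Σ² = 13/1292  (sign -1)
I_A²/I_B² = (2/4199)/(13/1292) = 8/169

8/169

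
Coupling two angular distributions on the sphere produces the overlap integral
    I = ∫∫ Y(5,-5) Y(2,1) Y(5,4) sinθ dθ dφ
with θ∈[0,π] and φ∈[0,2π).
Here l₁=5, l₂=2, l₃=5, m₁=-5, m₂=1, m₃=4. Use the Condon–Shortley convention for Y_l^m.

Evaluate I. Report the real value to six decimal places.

Checks pass: Σm=0; 12 even; l₃=5∈[3,7].
(2·5+1)(2·2+1)(2·5+1) = 605
Δ: 2! 8! 2! / 13! → 1/38610
sum: t=0:+1/2880 t=1:−1/576 t=2:+1/2880 = -1/960
3j²(5 2 5; 0 0 0) = Δ·Π!·Σ² = 10/429  (sign +1)
sum: t=2:+1/80640 = 1/80640
3j²(5 2 5; -5 1 4) = Δ·Π!·Σ² = 9/286  (sign -1)
combine: 4πI² = 605·10/429·9/286 = 75/169
take √, sign -1: I = -0.18792404

-0.187924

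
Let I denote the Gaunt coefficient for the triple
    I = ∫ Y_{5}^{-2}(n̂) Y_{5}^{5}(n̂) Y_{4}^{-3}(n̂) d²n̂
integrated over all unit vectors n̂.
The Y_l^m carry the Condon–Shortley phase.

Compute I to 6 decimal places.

0.140629

Checks pass: Σm=0; 14 even; l₃=4∈[0,10].
(2·5+1)(2·5+1)(2·4+1) = 1089
Δ: 6! 4! 4! / 15! → 1/3153150
sum: t=1:−1/69120 t=2:+1/1728 t=3:−1/576 t=4:+1/1728 t=5:−1/69120 = -7/11520
3j²(5 5 4; 0 0 0) = Δ·Π!·Σ² = 2/143  (sign -1)
sum: t=6:+1/103680 = 1/103680
3j²(5 5 4; -2 5 -3) = Δ·Π!·Σ² = 7/429  (sign -1)
combine: 4πI² = 1089·2/143·7/429 = 42/169
take √, sign +1: I = 0.14062948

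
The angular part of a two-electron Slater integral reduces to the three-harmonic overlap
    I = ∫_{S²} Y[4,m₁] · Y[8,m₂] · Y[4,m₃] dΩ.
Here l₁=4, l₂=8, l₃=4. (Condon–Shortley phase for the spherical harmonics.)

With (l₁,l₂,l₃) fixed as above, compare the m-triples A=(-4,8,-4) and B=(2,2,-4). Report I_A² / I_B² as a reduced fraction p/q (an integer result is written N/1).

Shared (l₁,l₂,l₃)=(4,8,4): N and (l;000)² cancel in I_A²/I_B².
A: Δ = 8!·0!·8!/17! = 1/218790; Racah Σ t=8..8: t=8:+1/1625702400 = 1/1625702400; ⇒ 3j(4 8 4; -4 8 -4)² = 1/17, sgn +1
B: Δ = 8!·0!·8!/17! = 1/218790; Racah Σ t=2..2: t=2:+1/58060800 = 1/58060800; ⇒ 3j(4 8 4; 2 2 -4)² = 1/4862, sgn +1
I_A²/I_B² = (1/17)/(1/4862) = 286/1

286/1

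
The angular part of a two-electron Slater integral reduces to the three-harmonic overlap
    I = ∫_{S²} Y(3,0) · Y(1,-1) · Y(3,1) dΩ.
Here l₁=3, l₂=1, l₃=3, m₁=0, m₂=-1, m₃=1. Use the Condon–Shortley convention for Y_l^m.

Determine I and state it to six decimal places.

l₁+l₂+l₃=7 is odd: 3j(l;000)=0 ⇒ I=0

0.000000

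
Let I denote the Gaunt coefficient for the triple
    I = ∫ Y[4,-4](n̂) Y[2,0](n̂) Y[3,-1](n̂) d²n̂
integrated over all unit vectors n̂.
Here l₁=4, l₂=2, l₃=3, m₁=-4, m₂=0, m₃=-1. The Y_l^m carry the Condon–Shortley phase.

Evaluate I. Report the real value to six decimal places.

0.000000

-4 + 0 − 1 = -5 ≠ 0: azimuthal integral kills it; I = 0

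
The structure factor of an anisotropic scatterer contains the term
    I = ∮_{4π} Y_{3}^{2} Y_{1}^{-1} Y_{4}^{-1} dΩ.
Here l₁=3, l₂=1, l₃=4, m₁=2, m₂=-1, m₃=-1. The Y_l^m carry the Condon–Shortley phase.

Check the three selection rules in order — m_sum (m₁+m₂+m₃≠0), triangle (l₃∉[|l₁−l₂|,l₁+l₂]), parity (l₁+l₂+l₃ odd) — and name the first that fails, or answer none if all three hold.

Σmᵢ = 0  ✓
l₃∈[|l₁−l₂|,l₁+l₂]=[2,4], have l₃=4  ✓
Σlᵢ = 8 ⇒ even  ✓

none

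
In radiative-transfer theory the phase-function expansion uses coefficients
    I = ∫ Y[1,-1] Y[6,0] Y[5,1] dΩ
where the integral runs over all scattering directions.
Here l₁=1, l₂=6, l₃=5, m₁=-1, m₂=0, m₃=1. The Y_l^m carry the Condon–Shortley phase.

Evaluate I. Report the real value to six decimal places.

Checks pass: Σm=0; 12 even; l₃=5∈[5,7].
(2·1+1)(2·6+1)(2·5+1) = 429
Δ: 2! 0! 10! / 13! → 1/858
sum: t=1:−1/14400 = -1/14400
3j²(1 6 5; 0 0 0) = Δ·Π!·Σ² = 6/143  (sign +1)
sum: t=2:+1/34560 = 1/34560
3j²(1 6 5; -1 0 1) = Δ·Π!·Σ² = 5/286  (sign +1)
combine: 4πI² = 429·6/143·5/286 = 45/143
take √, sign +1: I = 0.15824621

0.158246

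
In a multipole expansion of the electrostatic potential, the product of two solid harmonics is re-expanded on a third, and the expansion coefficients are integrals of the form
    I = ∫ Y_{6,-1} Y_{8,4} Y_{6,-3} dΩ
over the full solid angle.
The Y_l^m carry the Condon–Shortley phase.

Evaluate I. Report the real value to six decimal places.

Checks pass: Σm=0; 20 even; l₃=6∈[2,14].
(2·6+1)(2·8+1)(2·6+1) = 2873
Δ: 8! 4! 8! / 21! → 1/1309458150
sum: t=2:+1/49766400 t=3:−1/3110400 t=4:+1/1327104 t=5:−1/3110400 t=6:+1/49766400 = 1/6635520
3j²(6 8 6; 0 0 0) = Δ·Π!·Σ² = 350/46189  (sign +1)
sum: t=4:+1/139345920 t=5:−1/14515200 t=6:+1/12441600 t=7:−1/87091200 = 1/139345920
3j²(6 8 6; -1 4 -3) = Δ·Π!·Σ² = 5/8398  (sign -1)
combine: 4πI² = 2873·350/46189·5/8398 = 875/67507
take √, sign -1: I = -0.03211624

-0.032116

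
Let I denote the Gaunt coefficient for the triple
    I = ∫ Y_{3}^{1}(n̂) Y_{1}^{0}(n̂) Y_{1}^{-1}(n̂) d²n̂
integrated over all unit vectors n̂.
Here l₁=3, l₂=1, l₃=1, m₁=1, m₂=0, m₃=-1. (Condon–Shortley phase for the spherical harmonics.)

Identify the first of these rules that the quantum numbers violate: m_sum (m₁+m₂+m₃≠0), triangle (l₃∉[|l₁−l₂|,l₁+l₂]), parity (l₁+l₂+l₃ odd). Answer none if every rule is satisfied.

triangle

azimuthal sum: 1 + 0 − 1 = 0  ✓
2 ≤ 1 ≤ 4 (triangle on l)  ✗
L = 3 + 1 + 1 = 5 (odd)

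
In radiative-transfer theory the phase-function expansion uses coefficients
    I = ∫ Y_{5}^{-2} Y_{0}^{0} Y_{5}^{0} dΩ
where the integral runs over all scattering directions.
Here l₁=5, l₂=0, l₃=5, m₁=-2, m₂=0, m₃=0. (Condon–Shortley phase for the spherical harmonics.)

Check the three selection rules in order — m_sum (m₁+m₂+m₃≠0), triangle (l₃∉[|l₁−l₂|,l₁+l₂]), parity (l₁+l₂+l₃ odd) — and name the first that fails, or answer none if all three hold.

azimuthal sum: -2 + 0 + 0 = -2  ✗
5 ≤ 5 ≤ 5 (triangle on l)
L = 5 + 0 + 5 = 10 (even)

m_sum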